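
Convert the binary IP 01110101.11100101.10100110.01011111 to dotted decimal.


01110101 = 117
11100101 = 229
10100110 = 166
01011111 = 95
IP: 117.229.166.95


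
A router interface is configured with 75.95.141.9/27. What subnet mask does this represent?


/27 means 27 network bits, 5 host bits
Binary: 11111111111111111111111111100000
Mask: 255.255.255.224


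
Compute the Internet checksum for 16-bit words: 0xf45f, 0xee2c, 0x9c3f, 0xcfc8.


Sum all words (with carry folding):
+ 0xf45f = 0xf45f
+ 0xee2c = 0xe28c
+ 0x9c3f = 0x7ecc
+ 0xcfc8 = 0x4e95
One's complement: ~0x4e95
Checksum = 0xb16a


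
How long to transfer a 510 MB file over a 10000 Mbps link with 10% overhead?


Effective throughput = 10000 * (1 - 10/100) = 9000 Mbps
File size in Mb = 510 * 8 = 4080 Mb
Time = 4080 / 9000
Time = 0.4533 seconds


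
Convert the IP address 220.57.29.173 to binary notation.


220 = 11011100
57 = 00111001
29 = 00011101
173 = 10101101
Binary: 11011100.00111001.00011101.10101101


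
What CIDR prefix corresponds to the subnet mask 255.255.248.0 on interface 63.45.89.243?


Binary: 11111111.11111111.11111000.00000000
Count leading 1s
Prefix: /21


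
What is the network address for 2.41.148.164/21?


IP:   00000010.00101001.10010100.10100100
Mask: 11111111.11111111.11111000.00000000
AND operation:
Net:  00000010.00101001.10010000.00000000
Network: 2.41.144.0/21


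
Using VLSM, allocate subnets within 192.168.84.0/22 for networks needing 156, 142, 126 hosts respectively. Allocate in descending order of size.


156 hosts -> /24 (254 usable): 192.168.84.0/24
142 hosts -> /24 (254 usable): 192.168.85.0/24
126 hosts -> /25 (126 usable): 192.168.86.0/25
Allocation: 192.168.84.0/24 (156 hosts, 254 usable); 192.168.85.0/24 (142 hosts, 254 usable); 192.168.86.0/25 (126 hosts, 126 usable)


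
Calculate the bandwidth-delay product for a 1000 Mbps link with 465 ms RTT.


BDP = bandwidth * RTT
= 1000 Mbps * 465 ms
= 1000 * 1e6 * 465 / 1000 bits
= 465000000 bits
= 58125000 bytes
= 56762.6953 KB
BDP = 465000000 bits (58125000 bytes)


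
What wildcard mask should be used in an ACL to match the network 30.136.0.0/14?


Subnet mask: 255.252.0.0
Wildcard = 255.255.255.255 - subnet mask
255 - 255 = 0
255 - 252 = 3
255 - 0 = 255
255 - 0 = 255
Wildcard: 0.3.255.255


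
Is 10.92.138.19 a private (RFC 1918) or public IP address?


RFC 1918 private ranges:
  10.0.0.0/8 (10.0.0.0 - 10.255.255.255)
  172.16.0.0/12 (172.16.0.0 - 172.31.255.255)
  192.168.0.0/16 (192.168.0.0 - 192.168.255.255)
Private (in 10.0.0.0/8)


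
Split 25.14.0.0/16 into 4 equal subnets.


New prefix = 16 + 2 = 18
Each subnet has 16384 addresses
  25.14.0.0/18
  25.14.64.0/18
  25.14.128.0/18
  25.14.192.0/18
Subnets: 25.14.0.0/18, 25.14.64.0/18, 25.14.128.0/18, 25.14.192.0/18


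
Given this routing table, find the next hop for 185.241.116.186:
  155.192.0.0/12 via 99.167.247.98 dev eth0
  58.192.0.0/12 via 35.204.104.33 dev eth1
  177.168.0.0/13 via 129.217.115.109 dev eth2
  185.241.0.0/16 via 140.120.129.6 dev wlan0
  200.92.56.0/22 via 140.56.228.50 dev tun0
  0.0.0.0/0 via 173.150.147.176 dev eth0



Longest prefix match for 185.241.116.186:
  /12 155.192.0.0: no
  /12 58.192.0.0: no
  /13 177.168.0.0: no
  /16 185.241.0.0: MATCH
  /22 200.92.56.0: no
  /0 0.0.0.0: MATCH
Selected: next-hop 140.120.129.6 via wlan0 (matched /16)


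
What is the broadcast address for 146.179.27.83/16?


Network: 146.179.0.0/16
Host bits = 16
Set all host bits to 1:
Broadcast: 146.179.255.255


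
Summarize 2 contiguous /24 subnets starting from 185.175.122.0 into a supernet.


Original prefix: /24
Number of subnets: 2 = 2^1
New prefix = 24 - 1 = 23
Supernet: 185.175.122.0/23


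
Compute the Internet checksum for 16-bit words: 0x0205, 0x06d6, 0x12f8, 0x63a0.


Sum all words (with carry folding):
+ 0x0205 = 0x0205
+ 0x06d6 = 0x08db
+ 0x12f8 = 0x1bd3
+ 0x63a0 = 0x7f73
One's complement: ~0x7f73
Checksum = 0x808c


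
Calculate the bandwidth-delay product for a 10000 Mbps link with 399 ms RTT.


BDP = bandwidth * RTT
= 10000 Mbps * 399 ms
= 10000 * 1e6 * 399 / 1000 bits
= 3990000000 bits
= 498750000 bytes
= 487060.5469 KB
BDP = 3990000000 bits (498750000 bytes)


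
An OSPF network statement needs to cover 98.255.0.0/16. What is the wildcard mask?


Subnet mask: 255.255.0.0
Wildcard = 255.255.255.255 - subnet mask
255 - 255 = 0
255 - 255 = 0
255 - 0 = 255
255 - 0 = 255
Wildcard: 0.0.255.255


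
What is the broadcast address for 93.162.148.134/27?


Network: 93.162.148.128/27
Host bits = 5
Set all host bits to 1:
Broadcast: 93.162.148.159


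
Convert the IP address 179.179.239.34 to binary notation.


179 = 10110011
179 = 10110011
239 = 11101111
34 = 00100010
Binary: 10110011.10110011.11101111.00100010


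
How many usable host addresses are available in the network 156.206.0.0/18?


Host bits = 32 - 18 = 14
Total addresses = 2^14 = 16384
Usable = total - 2 (network and broadcast)
Usable hosts: 16382


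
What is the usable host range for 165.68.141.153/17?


Network: 165.68.128.0
Broadcast: 165.68.255.255
First usable = network + 1
Last usable = broadcast - 1
Range: 165.68.128.1 to 165.68.255.254


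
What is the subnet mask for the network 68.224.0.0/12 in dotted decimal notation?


/12 means 12 network bits, 20 host bits
Binary: 11111111111100000000000000000000
Mask: 255.240.0.0


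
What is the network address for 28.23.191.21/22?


IP:   00011100.00010111.10111111.00010101
Mask: 11111111.11111111.11111100.00000000
AND operation:
Net:  00011100.00010111.10111100.00000000
Network: 28.23.188.0/22


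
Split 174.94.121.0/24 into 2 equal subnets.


New prefix = 24 + 1 = 25
Each subnet has 128 addresses
  174.94.121.0/25
  174.94.121.128/25
Subnets: 174.94.121.0/25, 174.94.121.128/25


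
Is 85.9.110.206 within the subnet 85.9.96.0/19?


Subnet network: 85.9.96.0
Test IP AND mask: 85.9.96.0
Yes, 85.9.110.206 is in 85.9.96.0/19


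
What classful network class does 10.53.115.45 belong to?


First octet: 10
Binary: 00001010
0xxxxxxx -> Class A (1-126)
Class A, default mask 255.0.0.0 (/8)


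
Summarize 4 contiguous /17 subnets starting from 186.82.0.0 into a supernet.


Original prefix: /17
Number of subnets: 4 = 2^2
New prefix = 17 - 2 = 15
Supernet: 186.82.0.0/15


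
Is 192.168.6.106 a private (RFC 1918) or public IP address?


RFC 1918 private ranges:
  10.0.0.0/8 (10.0.0.0 - 10.255.255.255)
  172.16.0.0/12 (172.16.0.0 - 172.31.255.255)
  192.168.0.0/16 (192.168.0.0 - 192.168.255.255)
Private (in 192.168.0.0/16)


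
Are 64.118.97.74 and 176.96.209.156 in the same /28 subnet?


Mask: 255.255.255.240
64.118.97.74 AND mask = 64.118.97.64
176.96.209.156 AND mask = 176.96.209.144
No, different subnets (64.118.97.64 vs 176.96.209.144)


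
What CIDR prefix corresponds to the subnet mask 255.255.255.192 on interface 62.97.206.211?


Binary: 11111111.11111111.11111111.11000000
Count leading 1s
Prefix: /26


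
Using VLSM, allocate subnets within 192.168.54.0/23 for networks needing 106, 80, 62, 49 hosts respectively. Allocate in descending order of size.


106 hosts -> /25 (126 usable): 192.168.54.0/25
80 hosts -> /25 (126 usable): 192.168.54.128/25
62 hosts -> /26 (62 usable): 192.168.55.0/26
49 hosts -> /26 (62 usable): 192.168.55.64/26
Allocation: 192.168.54.0/25 (106 hosts, 126 usable); 192.168.54.128/25 (80 hosts, 126 usable); 192.168.55.0/26 (62 hosts, 62 usable); 192.168.55.64/26 (49 hosts, 62 usable)


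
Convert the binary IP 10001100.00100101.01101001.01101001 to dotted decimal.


10001100 = 140
00100101 = 37
01101001 = 105
01101001 = 105
IP: 140.37.105.105


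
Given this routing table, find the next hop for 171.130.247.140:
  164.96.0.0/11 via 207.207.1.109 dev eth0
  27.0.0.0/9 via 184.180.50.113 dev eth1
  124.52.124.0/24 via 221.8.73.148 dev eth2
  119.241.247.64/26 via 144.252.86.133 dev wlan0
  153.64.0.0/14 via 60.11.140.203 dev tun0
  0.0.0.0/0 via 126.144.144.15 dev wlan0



Longest prefix match for 171.130.247.140:
  /11 164.96.0.0: no
  /9 27.0.0.0: no
  /24 124.52.124.0: no
  /26 119.241.247.64: no
  /14 153.64.0.0: no
  /0 0.0.0.0: MATCH
Selected: next-hop 126.144.144.15 via wlan0 (matched /0)


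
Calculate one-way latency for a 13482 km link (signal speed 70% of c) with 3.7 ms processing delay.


Speed = 0.7 * 3e5 km/s = 210000 km/s
Propagation delay = 13482 / 210000 = 0.0642 s = 64.2 ms
Processing delay = 3.7 ms
Total one-way latency = 67.9 ms


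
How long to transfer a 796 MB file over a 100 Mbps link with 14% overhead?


Effective throughput = 100 * (1 - 14/100) = 86 Mbps
File size in Mb = 796 * 8 = 6368 Mb
Time = 6368 / 86
Time = 74.0465 seconds


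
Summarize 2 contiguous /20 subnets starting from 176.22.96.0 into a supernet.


Original prefix: /20
Number of subnets: 2 = 2^1
New prefix = 20 - 1 = 19
Supernet: 176.22.96.0/19


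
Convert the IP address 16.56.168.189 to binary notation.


16 = 00010000
56 = 00111000
168 = 10101000
189 = 10111101
Binary: 00010000.00111000.10101000.10111101


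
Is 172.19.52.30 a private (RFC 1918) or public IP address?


RFC 1918 private ranges:
  10.0.0.0/8 (10.0.0.0 - 10.255.255.255)
  172.16.0.0/12 (172.16.0.0 - 172.31.255.255)
  192.168.0.0/16 (192.168.0.0 - 192.168.255.255)
Private (in 172.16.0.0/12)


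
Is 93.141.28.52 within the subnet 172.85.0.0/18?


Subnet network: 172.85.0.0
Test IP AND mask: 93.141.0.0
No, 93.141.28.52 is not in 172.85.0.0/18


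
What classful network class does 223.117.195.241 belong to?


First octet: 223
Binary: 11011111
110xxxxx -> Class C (192-223)
Class C, default mask 255.255.255.0 (/24)


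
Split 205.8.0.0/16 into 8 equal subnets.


New prefix = 16 + 3 = 19
Each subnet has 8192 addresses
  205.8.0.0/19
  205.8.32.0/19
  205.8.64.0/19
  205.8.96.0/19
  205.8.128.0/19
  205.8.160.0/19
  205.8.192.0/19
  205.8.224.0/19
Subnets: 205.8.0.0/19, 205.8.32.0/19, 205.8.64.0/19, 205.8.96.0/19, 205.8.128.0/19, 205.8.160.0/19, 205.8.192.0/19, 205.8.224.0/19


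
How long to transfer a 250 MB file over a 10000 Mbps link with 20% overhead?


Effective throughput = 10000 * (1 - 20/100) = 8000 Mbps
File size in Mb = 250 * 8 = 2000 Mb
Time = 2000 / 8000
Time = 0.25 seconds


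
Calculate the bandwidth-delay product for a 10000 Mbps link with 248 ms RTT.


BDP = bandwidth * RTT
= 10000 Mbps * 248 ms
= 10000 * 1e6 * 248 / 1000 bits
= 2480000000 bits
= 310000000 bytes
= 302734.375 KB
BDP = 2480000000 bits (310000000 bytes)


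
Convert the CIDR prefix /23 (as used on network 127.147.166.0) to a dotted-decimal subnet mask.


/23 means 23 network bits, 9 host bits
Binary: 11111111111111111111111000000000
Mask: 255.255.254.0


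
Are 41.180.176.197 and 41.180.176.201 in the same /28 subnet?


Mask: 255.255.255.240
41.180.176.197 AND mask = 41.180.176.192
41.180.176.201 AND mask = 41.180.176.192
Yes, same subnet (41.180.176.192)


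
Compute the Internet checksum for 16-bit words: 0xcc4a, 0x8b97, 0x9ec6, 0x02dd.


Sum all words (with carry folding):
+ 0xcc4a = 0xcc4a
+ 0x8b97 = 0x57e2
+ 0x9ec6 = 0xf6a8
+ 0x02dd = 0xf985
One's complement: ~0xf985
Checksum = 0x067a


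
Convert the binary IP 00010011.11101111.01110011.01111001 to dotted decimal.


00010011 = 19
11101111 = 239
01110011 = 115
01111001 = 121
IP: 19.239.115.121


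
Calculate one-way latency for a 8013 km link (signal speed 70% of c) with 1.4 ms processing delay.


Speed = 0.7 * 3e5 km/s = 210000 km/s
Propagation delay = 8013 / 210000 = 0.0382 s = 38.1571 ms
Processing delay = 1.4 ms
Total one-way latency = 39.5571 ms


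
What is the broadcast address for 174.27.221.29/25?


Network: 174.27.221.0/25
Host bits = 7
Set all host bits to 1:
Broadcast: 174.27.221.127


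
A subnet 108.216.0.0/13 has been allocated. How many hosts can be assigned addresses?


Host bits = 32 - 13 = 19
Total addresses = 2^19 = 524288
Usable = total - 2 (network and broadcast)
Usable hosts: 524286


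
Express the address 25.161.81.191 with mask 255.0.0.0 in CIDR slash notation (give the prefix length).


Binary: 11111111.00000000.00000000.00000000
Count leading 1s
Prefix: /8


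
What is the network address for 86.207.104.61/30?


IP:   01010110.11001111.01101000.00111101
Mask: 11111111.11111111.11111111.11111100
AND operation:
Net:  01010110.11001111.01101000.00111100
Network: 86.207.104.60/30


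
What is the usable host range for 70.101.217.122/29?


Network: 70.101.217.120
Broadcast: 70.101.217.127
First usable = network + 1
Last usable = broadcast - 1
Range: 70.101.217.121 to 70.101.217.126


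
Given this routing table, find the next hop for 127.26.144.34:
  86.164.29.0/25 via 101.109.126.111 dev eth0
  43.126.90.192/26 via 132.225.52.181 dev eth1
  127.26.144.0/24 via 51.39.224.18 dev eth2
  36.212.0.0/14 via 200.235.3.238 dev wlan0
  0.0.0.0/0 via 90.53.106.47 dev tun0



Longest prefix match for 127.26.144.34:
  /25 86.164.29.0: no
  /26 43.126.90.192: no
  /24 127.26.144.0: MATCH
  /14 36.212.0.0: no
  /0 0.0.0.0: MATCH
Selected: next-hop 51.39.224.18 via eth2 (matched /24)


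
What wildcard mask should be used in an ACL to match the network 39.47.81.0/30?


Subnet mask: 255.255.255.252
Wildcard = 255.255.255.255 - subnet mask
255 - 255 = 0
255 - 255 = 0
255 - 255 = 0
255 - 252 = 3
Wildcard: 0.0.0.3


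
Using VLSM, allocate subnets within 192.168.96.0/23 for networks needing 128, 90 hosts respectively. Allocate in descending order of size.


128 hosts -> /24 (254 usable): 192.168.96.0/24
90 hosts -> /25 (126 usable): 192.168.97.0/25
Allocation: 192.168.96.0/24 (128 hosts, 254 usable); 192.168.97.0/25 (90 hosts, 126 usable)


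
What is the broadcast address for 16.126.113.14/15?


Network: 16.126.0.0/15
Host bits = 17
Set all host bits to 1:
Broadcast: 16.127.255.255


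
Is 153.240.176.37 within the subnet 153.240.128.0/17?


Subnet network: 153.240.128.0
Test IP AND mask: 153.240.128.0
Yes, 153.240.176.37 is in 153.240.128.0/17


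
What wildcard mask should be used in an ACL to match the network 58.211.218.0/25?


Subnet mask: 255.255.255.128
Wildcard = 255.255.255.255 - subnet mask
255 - 255 = 0
255 - 255 = 0
255 - 255 = 0
255 - 128 = 127
Wildcard: 0.0.0.127


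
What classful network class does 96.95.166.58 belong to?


First octet: 96
Binary: 01100000
0xxxxxxx -> Class A (1-126)
Class A, default mask 255.0.0.0 (/8)


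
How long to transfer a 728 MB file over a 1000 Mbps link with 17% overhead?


Effective throughput = 1000 * (1 - 17/100) = 830 Mbps
File size in Mb = 728 * 8 = 5824 Mb
Time = 5824 / 830
Time = 7.0169 seconds


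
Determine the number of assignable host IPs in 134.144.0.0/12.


Host bits = 32 - 12 = 20
Total addresses = 2^20 = 1048576
Usable = total - 2 (network and broadcast)
Usable hosts: 1048574


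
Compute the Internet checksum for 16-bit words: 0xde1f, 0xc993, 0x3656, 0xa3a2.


Sum all words (with carry folding):
+ 0xde1f = 0xde1f
+ 0xc993 = 0xa7b3
+ 0x3656 = 0xde09
+ 0xa3a2 = 0x81ac
One's complement: ~0x81ac
Checksum = 0x7e53


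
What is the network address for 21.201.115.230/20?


IP:   00010101.11001001.01110011.11100110
Mask: 11111111.11111111.11110000.00000000
AND operation:
Net:  00010101.11001001.01110000.00000000
Network: 21.201.112.0/20


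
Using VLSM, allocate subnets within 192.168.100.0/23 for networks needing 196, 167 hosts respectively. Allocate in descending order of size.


196 hosts -> /24 (254 usable): 192.168.100.0/24
167 hosts -> /24 (254 usable): 192.168.101.0/24
Allocation: 192.168.100.0/24 (196 hosts, 254 usable); 192.168.101.0/24 (167 hosts, 254 usable)


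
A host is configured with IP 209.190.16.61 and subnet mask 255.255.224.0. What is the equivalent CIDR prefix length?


Binary: 11111111.11111111.11100000.00000000
Count leading 1s
Prefix: /19


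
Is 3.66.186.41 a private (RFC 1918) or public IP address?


RFC 1918 private ranges:
  10.0.0.0/8 (10.0.0.0 - 10.255.255.255)
  172.16.0.0/12 (172.16.0.0 - 172.31.255.255)
  192.168.0.0/16 (192.168.0.0 - 192.168.255.255)
Public (not in any RFC 1918 range)


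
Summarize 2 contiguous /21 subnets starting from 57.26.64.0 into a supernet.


Original prefix: /21
Number of subnets: 2 = 2^1
New prefix = 21 - 1 = 20
Supernet: 57.26.64.0/20


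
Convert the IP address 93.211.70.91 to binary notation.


93 = 01011101
211 = 11010011
70 = 01000110
91 = 01011011
Binary: 01011101.11010011.01000110.01011011


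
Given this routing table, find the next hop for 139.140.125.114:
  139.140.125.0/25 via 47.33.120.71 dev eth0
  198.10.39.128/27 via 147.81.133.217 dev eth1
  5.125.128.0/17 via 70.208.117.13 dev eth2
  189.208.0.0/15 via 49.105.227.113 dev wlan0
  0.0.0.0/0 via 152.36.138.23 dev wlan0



Longest prefix match for 139.140.125.114:
  /25 139.140.125.0: MATCH
  /27 198.10.39.128: no
  /17 5.125.128.0: no
  /15 189.208.0.0: no
  /0 0.0.0.0: MATCH
Selected: next-hop 47.33.120.71 via eth0 (matched /25)


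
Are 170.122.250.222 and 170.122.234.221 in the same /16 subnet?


Mask: 255.255.0.0
170.122.250.222 AND mask = 170.122.0.0
170.122.234.221 AND mask = 170.122.0.0
Yes, same subnet (170.122.0.0)


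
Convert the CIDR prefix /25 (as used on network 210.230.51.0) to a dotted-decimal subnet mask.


/25 means 25 network bits, 7 host bits
Binary: 11111111111111111111111110000000
Mask: 255.255.255.128


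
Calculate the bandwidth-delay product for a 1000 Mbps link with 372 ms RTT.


BDP = bandwidth * RTT
= 1000 Mbps * 372 ms
= 1000 * 1e6 * 372 / 1000 bits
= 372000000 bits
= 46500000 bytes
= 45410.1562 KB
BDP = 372000000 bits (46500000 bytes)


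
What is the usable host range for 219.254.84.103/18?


Network: 219.254.64.0
Broadcast: 219.254.127.255
First usable = network + 1
Last usable = broadcast - 1
Range: 219.254.64.1 to 219.254.127.254


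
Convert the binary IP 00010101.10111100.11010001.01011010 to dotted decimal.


00010101 = 21
10111100 = 188
11010001 = 209
01011010 = 90
IP: 21.188.209.90


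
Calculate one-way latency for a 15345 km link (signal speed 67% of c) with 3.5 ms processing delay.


Speed = 0.67 * 3e5 km/s = 201000 km/s
Propagation delay = 15345 / 201000 = 0.0763 s = 76.3433 ms
Processing delay = 3.5 ms
Total one-way latency = 79.8433 ms


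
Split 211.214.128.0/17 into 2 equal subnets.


New prefix = 17 + 1 = 18
Each subnet has 16384 addresses
  211.214.128.0/18
  211.214.192.0/18
Subnets: 211.214.128.0/18, 211.214.192.0/18


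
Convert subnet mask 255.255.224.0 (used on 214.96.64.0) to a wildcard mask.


Subnet mask: 255.255.224.0
Wildcard = 255.255.255.255 - subnet mask
255 - 255 = 0
255 - 255 = 0
255 - 224 = 31
255 - 0 = 255
Wildcard: 0.0.31.255


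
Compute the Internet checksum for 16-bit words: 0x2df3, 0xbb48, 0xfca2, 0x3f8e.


Sum all words (with carry folding):
+ 0x2df3 = 0x2df3
+ 0xbb48 = 0xe93b
+ 0xfca2 = 0xe5de
+ 0x3f8e = 0x256d
One's complement: ~0x256d
Checksum = 0xda92


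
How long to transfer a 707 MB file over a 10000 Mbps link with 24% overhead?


Effective throughput = 10000 * (1 - 24/100) = 7600 Mbps
File size in Mb = 707 * 8 = 5656 Mb
Time = 5656 / 7600
Time = 0.7442 seconds


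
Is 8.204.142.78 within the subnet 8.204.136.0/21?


Subnet network: 8.204.136.0
Test IP AND mask: 8.204.136.0
Yes, 8.204.142.78 is in 8.204.136.0/21


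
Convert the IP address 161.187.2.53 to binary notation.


161 = 10100001
187 = 10111011
2 = 00000010
53 = 00110101
Binary: 10100001.10111011.00000010.00110101


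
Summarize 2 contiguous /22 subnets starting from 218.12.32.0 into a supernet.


Original prefix: /22
Number of subnets: 2 = 2^1
New prefix = 22 - 1 = 21
Supernet: 218.12.32.0/21


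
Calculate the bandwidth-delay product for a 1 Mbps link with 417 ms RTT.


BDP = bandwidth * RTT
= 1 Mbps * 417 ms
= 1 * 1e6 * 417 / 1000 bits
= 417000 bits
= 52125 bytes
= 50.9033 KB
BDP = 417000 bits (52125 bytes)


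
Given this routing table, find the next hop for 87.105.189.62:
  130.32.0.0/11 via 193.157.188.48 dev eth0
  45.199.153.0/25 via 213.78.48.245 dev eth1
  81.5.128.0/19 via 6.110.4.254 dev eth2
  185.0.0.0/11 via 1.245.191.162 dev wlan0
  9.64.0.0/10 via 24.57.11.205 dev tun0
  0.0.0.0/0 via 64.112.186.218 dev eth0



Longest prefix match for 87.105.189.62:
  /11 130.32.0.0: no
  /25 45.199.153.0: no
  /19 81.5.128.0: no
  /11 185.0.0.0: no
  /10 9.64.0.0: no
  /0 0.0.0.0: MATCH
Selected: next-hop 64.112.186.218 via eth0 (matched /0)


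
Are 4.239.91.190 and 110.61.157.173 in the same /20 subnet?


Mask: 255.255.240.0
4.239.91.190 AND mask = 4.239.80.0
110.61.157.173 AND mask = 110.61.144.0
No, different subnets (4.239.80.0 vs 110.61.144.0)


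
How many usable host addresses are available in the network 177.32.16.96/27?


Host bits = 32 - 27 = 5
Total addresses = 2^5 = 32
Usable = total - 2 (network and broadcast)
Usable hosts: 30


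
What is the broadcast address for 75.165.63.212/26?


Network: 75.165.63.192/26
Host bits = 6
Set all host bits to 1:
Broadcast: 75.165.63.255


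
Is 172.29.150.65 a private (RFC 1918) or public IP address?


RFC 1918 private ranges:
  10.0.0.0/8 (10.0.0.0 - 10.255.255.255)
  172.16.0.0/12 (172.16.0.0 - 172.31.255.255)
  192.168.0.0/16 (192.168.0.0 - 192.168.255.255)
Private (in 172.16.0.0/12)


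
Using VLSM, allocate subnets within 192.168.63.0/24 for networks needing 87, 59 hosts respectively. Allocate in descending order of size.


87 hosts -> /25 (126 usable): 192.168.63.0/25
59 hosts -> /26 (62 usable): 192.168.63.128/26
Allocation: 192.168.63.0/25 (87 hosts, 126 usable); 192.168.63.128/26 (59 hosts, 62 usable)


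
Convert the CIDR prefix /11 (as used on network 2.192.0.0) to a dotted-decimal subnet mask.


/11 means 11 network bits, 21 host bits
Binary: 11111111111000000000000000000000
Mask: 255.224.0.0


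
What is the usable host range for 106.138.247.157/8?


Network: 106.0.0.0
Broadcast: 106.255.255.255
First usable = network + 1
Last usable = broadcast - 1
Range: 106.0.0.1 to 106.255.255.254


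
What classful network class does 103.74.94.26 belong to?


First octet: 103
Binary: 01100111
0xxxxxxx -> Class A (1-126)
Class A, default mask 255.0.0.0 (/8)


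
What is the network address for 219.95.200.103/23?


IP:   11011011.01011111.11001000.01100111
Mask: 11111111.11111111.11111110.00000000
AND operation:
Net:  11011011.01011111.11001000.00000000
Network: 219.95.200.0/23


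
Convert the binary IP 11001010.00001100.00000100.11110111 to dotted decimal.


11001010 = 202
00001100 = 12
00000100 = 4
11110111 = 247
IP: 202.12.4.247


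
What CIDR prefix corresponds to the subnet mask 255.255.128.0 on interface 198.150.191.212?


Binary: 11111111.11111111.10000000.00000000
Count leading 1s
Prefix: /17


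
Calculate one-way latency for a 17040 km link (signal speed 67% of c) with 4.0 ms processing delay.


Speed = 0.67 * 3e5 km/s = 201000 km/s
Propagation delay = 17040 / 201000 = 0.0848 s = 84.7761 ms
Processing delay = 4.0 ms
Total one-way latency = 88.7761 ms


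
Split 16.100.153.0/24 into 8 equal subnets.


New prefix = 24 + 3 = 27
Each subnet has 32 addresses
  16.100.153.0/27
  16.100.153.32/27
  16.100.153.64/27
  16.100.153.96/27
  16.100.153.128/27
  16.100.153.160/27
  16.100.153.192/27
  16.100.153.224/27
Subnets: 16.100.153.0/27, 16.100.153.32/27, 16.100.153.64/27, 16.100.153.96/27, 16.100.153.128/27, 16.100.153.160/27, 16.100.153.192/27, 16.100.153.224/27


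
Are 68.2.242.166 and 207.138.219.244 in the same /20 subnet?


Mask: 255.255.240.0
68.2.242.166 AND mask = 68.2.240.0
207.138.219.244 AND mask = 207.138.208.0
No, different subnets (68.2.240.0 vs 207.138.208.0)


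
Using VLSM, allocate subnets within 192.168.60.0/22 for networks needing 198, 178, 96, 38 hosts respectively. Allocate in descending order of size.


198 hosts -> /24 (254 usable): 192.168.60.0/24
178 hosts -> /24 (254 usable): 192.168.61.0/24
96 hosts -> /25 (126 usable): 192.168.62.0/25
38 hosts -> /26 (62 usable): 192.168.62.128/26
Allocation: 192.168.60.0/24 (198 hosts, 254 usable); 192.168.61.0/24 (178 hosts, 254 usable); 192.168.62.0/25 (96 hosts, 126 usable); 192.168.62.128/26 (38 hosts, 62 usable)


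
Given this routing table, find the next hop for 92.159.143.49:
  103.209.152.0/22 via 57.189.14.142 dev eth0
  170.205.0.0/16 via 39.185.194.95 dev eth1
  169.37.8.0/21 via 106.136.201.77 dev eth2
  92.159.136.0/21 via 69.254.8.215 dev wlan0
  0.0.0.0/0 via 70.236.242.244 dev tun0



Longest prefix match for 92.159.143.49:
  /22 103.209.152.0: no
  /16 170.205.0.0: no
  /21 169.37.8.0: no
  /21 92.159.136.0: MATCH
  /0 0.0.0.0: MATCH
Selected: next-hop 69.254.8.215 via wlan0 (matched /21)


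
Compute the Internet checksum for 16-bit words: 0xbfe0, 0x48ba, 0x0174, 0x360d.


Sum all words (with carry folding):
+ 0xbfe0 = 0xbfe0
+ 0x48ba = 0x089b
+ 0x0174 = 0x0a0f
+ 0x360d = 0x401c
One's complement: ~0x401c
Checksum = 0xbfe3


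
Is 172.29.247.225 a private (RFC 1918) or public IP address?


RFC 1918 private ranges:
  10.0.0.0/8 (10.0.0.0 - 10.255.255.255)
  172.16.0.0/12 (172.16.0.0 - 172.31.255.255)
  192.168.0.0/16 (192.168.0.0 - 192.168.255.255)
Private (in 172.16.0.0/12)


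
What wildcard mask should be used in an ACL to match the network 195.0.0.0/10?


Subnet mask: 255.192.0.0
Wildcard = 255.255.255.255 - subnet mask
255 - 255 = 0
255 - 192 = 63
255 - 0 = 255
255 - 0 = 255
Wildcard: 0.63.255.255


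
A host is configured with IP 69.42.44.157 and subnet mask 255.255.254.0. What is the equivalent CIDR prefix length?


Binary: 11111111.11111111.11111110.00000000
Count leading 1s
Prefix: /23


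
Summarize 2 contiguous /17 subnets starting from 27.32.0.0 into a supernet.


Original prefix: /17
Number of subnets: 2 = 2^1
New prefix = 17 - 1 = 16
Supernet: 27.32.0.0/16


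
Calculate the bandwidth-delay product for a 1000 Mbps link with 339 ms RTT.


BDP = bandwidth * RTT
= 1000 Mbps * 339 ms
= 1000 * 1e6 * 339 / 1000 bits
= 339000000 bits
= 42375000 bytes
= 41381.8359 KB
BDP = 339000000 bits (42375000 bytes)


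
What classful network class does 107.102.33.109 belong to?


First octet: 107
Binary: 01101011
0xxxxxxx -> Class A (1-126)
Class A, default mask 255.0.0.0 (/8)


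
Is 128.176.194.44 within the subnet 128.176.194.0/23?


Subnet network: 128.176.194.0
Test IP AND mask: 128.176.194.0
Yes, 128.176.194.44 is in 128.176.194.0/23


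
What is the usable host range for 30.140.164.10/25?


Network: 30.140.164.0
Broadcast: 30.140.164.127
First usable = network + 1
Last usable = broadcast - 1
Range: 30.140.164.1 to 30.140.164.126


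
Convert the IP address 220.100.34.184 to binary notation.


220 = 11011100
100 = 01100100
34 = 00100010
184 = 10111000
Binary: 11011100.01100100.00100010.10111000


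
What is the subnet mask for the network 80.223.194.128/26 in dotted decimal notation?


/26 means 26 network bits, 6 host bits
Binary: 11111111111111111111111111000000
Mask: 255.255.255.192


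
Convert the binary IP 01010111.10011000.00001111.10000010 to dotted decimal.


01010111 = 87
10011000 = 152
00001111 = 15
10000010 = 130
IP: 87.152.15.130


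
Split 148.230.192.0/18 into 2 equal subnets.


New prefix = 18 + 1 = 19
Each subnet has 8192 addresses
  148.230.192.0/19
  148.230.224.0/19
Subnets: 148.230.192.0/19, 148.230.224.0/19


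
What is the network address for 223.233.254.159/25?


IP:   11011111.11101001.11111110.10011111
Mask: 11111111.11111111.11111111.10000000
AND operation:
Net:  11011111.11101001.11111110.10000000
Network: 223.233.254.128/25


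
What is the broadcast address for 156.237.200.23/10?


Network: 156.192.0.0/10
Host bits = 22
Set all host bits to 1:
Broadcast: 156.255.255.255


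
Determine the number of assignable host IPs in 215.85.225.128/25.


Host bits = 32 - 25 = 7
Total addresses = 2^7 = 128
Usable = total - 2 (network and broadcast)
Usable hosts: 126


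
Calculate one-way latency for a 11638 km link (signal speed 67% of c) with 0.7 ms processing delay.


Speed = 0.67 * 3e5 km/s = 201000 km/s
Propagation delay = 11638 / 201000 = 0.0579 s = 57.9005 ms
Processing delay = 0.7 ms
Total one-way latency = 58.6005 ms


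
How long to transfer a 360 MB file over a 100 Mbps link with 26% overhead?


Effective throughput = 100 * (1 - 26/100) = 74 Mbps
File size in Mb = 360 * 8 = 2880 Mb
Time = 2880 / 74
Time = 38.9189 seconds


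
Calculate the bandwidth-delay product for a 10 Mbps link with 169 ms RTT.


BDP = bandwidth * RTT
= 10 Mbps * 169 ms
= 10 * 1e6 * 169 / 1000 bits
= 1690000 bits
= 211250 bytes
= 206.2988 KB
BDP = 1690000 bits (211250 bytes)


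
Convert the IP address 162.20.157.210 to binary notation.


162 = 10100010
20 = 00010100
157 = 10011101
210 = 11010010
Binary: 10100010.00010100.10011101.11010010


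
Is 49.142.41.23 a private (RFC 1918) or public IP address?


RFC 1918 private ranges:
  10.0.0.0/8 (10.0.0.0 - 10.255.255.255)
  172.16.0.0/12 (172.16.0.0 - 172.31.255.255)
  192.168.0.0/16 (192.168.0.0 - 192.168.255.255)
Public (not in any RFC 1918 range)


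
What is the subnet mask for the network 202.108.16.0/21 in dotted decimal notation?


/21 means 21 network bits, 11 host bits
Binary: 11111111111111111111100000000000
Mask: 255.255.248.0


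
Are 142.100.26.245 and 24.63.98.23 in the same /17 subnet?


Mask: 255.255.128.0
142.100.26.245 AND mask = 142.100.0.0
24.63.98.23 AND mask = 24.63.0.0
No, different subnets (142.100.0.0 vs 24.63.0.0)


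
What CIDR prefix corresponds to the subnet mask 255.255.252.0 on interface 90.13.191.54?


Binary: 11111111.11111111.11111100.00000000
Count leading 1s
Prefix: /22


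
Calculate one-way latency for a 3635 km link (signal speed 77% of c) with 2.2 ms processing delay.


Speed = 0.77 * 3e5 km/s = 231000 km/s
Propagation delay = 3635 / 231000 = 0.0157 s = 15.7359 ms
Processing delay = 2.2 ms
Total one-way latency = 17.9359 ms


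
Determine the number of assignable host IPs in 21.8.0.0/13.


Host bits = 32 - 13 = 19
Total addresses = 2^19 = 524288
Usable = total - 2 (network and broadcast)
Usable hosts: 524286


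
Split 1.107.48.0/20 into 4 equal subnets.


New prefix = 20 + 2 = 22
Each subnet has 1024 addresses
  1.107.48.0/22
  1.107.52.0/22
  1.107.56.0/22
  1.107.60.0/22
Subnets: 1.107.48.0/22, 1.107.52.0/22, 1.107.56.0/22, 1.107.60.0/22


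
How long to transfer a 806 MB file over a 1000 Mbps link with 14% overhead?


Effective throughput = 1000 * (1 - 14/100) = 860 Mbps
File size in Mb = 806 * 8 = 6448 Mb
Time = 6448 / 860
Time = 7.4977 seconds


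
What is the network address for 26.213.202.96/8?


IP:   00011010.11010101.11001010.01100000
Mask: 11111111.00000000.00000000.00000000
AND operation:
Net:  00011010.00000000.00000000.00000000
Network: 26.0.0.0/8


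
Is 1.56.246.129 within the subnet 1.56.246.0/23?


Subnet network: 1.56.246.0
Test IP AND mask: 1.56.246.0
Yes, 1.56.246.129 is in 1.56.246.0/23


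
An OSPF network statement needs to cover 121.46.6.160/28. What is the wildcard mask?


Subnet mask: 255.255.255.240
Wildcard = 255.255.255.255 - subnet mask
255 - 255 = 0
255 - 255 = 0
255 - 255 = 0
255 - 240 = 15
Wildcard: 0.0.0.15


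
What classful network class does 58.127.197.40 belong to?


First octet: 58
Binary: 00111010
0xxxxxxx -> Class A (1-126)
Class A, default mask 255.0.0.0 (/8)


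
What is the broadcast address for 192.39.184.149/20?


Network: 192.39.176.0/20
Host bits = 12
Set all host bits to 1:
Broadcast: 192.39.191.255


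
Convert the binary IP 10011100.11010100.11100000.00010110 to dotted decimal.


10011100 = 156
11010100 = 212
11100000 = 224
00010110 = 22
IP: 156.212.224.22


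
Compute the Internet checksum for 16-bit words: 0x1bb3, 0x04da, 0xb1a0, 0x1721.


Sum all words (with carry folding):
+ 0x1bb3 = 0x1bb3
+ 0x04da = 0x208d
+ 0xb1a0 = 0xd22d
+ 0x1721 = 0xe94e
One's complement: ~0xe94e
Checksum = 0x16b1


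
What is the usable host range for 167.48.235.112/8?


Network: 167.0.0.0
Broadcast: 167.255.255.255
First usable = network + 1
Last usable = broadcast - 1
Range: 167.0.0.1 to 167.255.255.254


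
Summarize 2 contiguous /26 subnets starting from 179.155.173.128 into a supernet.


Original prefix: /26
Number of subnets: 2 = 2^1
New prefix = 26 - 1 = 25
Supernet: 179.155.173.128/25


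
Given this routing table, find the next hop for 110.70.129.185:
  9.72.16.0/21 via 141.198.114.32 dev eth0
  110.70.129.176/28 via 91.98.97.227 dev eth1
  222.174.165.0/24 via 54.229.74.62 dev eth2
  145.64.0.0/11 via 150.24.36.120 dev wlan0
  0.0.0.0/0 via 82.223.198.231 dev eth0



Longest prefix match for 110.70.129.185:
  /21 9.72.16.0: no
  /28 110.70.129.176: MATCH
  /24 222.174.165.0: no
  /11 145.64.0.0: no
  /0 0.0.0.0: MATCH
Selected: next-hop 91.98.97.227 via eth1 (matched /28)


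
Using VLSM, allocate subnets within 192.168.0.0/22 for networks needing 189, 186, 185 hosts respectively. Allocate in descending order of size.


189 hosts -> /24 (254 usable): 192.168.0.0/24
186 hosts -> /24 (254 usable): 192.168.1.0/24
185 hosts -> /24 (254 usable): 192.168.2.0/24
Allocation: 192.168.0.0/24 (189 hosts, 254 usable); 192.168.1.0/24 (186 hosts, 254 usable); 192.168.2.0/24 (185 hosts, 254 usable)


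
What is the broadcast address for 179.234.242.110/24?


Network: 179.234.242.0/24
Host bits = 8
Set all host bits to 1:
Broadcast: 179.234.242.255


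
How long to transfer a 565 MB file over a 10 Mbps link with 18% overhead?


Effective throughput = 10 * (1 - 18/100) = 8.2 Mbps
File size in Mb = 565 * 8 = 4520 Mb
Time = 4520 / 8.2
Time = 551.2195 seconds


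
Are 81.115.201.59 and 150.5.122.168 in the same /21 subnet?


Mask: 255.255.248.0
81.115.201.59 AND mask = 81.115.200.0
150.5.122.168 AND mask = 150.5.120.0
No, different subnets (81.115.200.0 vs 150.5.120.0)


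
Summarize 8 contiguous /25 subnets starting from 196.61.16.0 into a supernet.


Original prefix: /25
Number of subnets: 8 = 2^3
New prefix = 25 - 3 = 22
Supernet: 196.61.16.0/22


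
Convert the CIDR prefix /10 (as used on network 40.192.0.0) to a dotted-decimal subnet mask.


/10 means 10 network bits, 22 host bits
Binary: 11111111110000000000000000000000
Mask: 255.192.0.0


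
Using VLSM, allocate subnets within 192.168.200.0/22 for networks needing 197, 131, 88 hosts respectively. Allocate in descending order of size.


197 hosts -> /24 (254 usable): 192.168.200.0/24
131 hosts -> /24 (254 usable): 192.168.201.0/24
88 hosts -> /25 (126 usable): 192.168.202.0/25
Allocation: 192.168.200.0/24 (197 hosts, 254 usable); 192.168.201.0/24 (131 hosts, 254 usable); 192.168.202.0/25 (88 hosts, 126 usable)


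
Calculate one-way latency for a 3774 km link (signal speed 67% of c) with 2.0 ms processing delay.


Speed = 0.67 * 3e5 km/s = 201000 km/s
Propagation delay = 3774 / 201000 = 0.0188 s = 18.7761 ms
Processing delay = 2.0 ms
Total one-way latency = 20.7761 ms


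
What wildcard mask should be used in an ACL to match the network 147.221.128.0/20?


Subnet mask: 255.255.240.0
Wildcard = 255.255.255.255 - subnet mask
255 - 255 = 0
255 - 255 = 0
255 - 240 = 15
255 - 0 = 255
Wildcard: 0.0.15.255


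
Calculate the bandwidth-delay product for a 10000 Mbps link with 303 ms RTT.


BDP = bandwidth * RTT
= 10000 Mbps * 303 ms
= 10000 * 1e6 * 303 / 1000 bits
= 3030000000 bits
= 378750000 bytes
= 369873.0469 KB
BDP = 3030000000 bits (378750000 bytes)


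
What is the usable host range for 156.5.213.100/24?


Network: 156.5.213.0
Broadcast: 156.5.213.255
First usable = network + 1
Last usable = broadcast - 1
Range: 156.5.213.1 to 156.5.213.254


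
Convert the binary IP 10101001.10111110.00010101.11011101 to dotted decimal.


10101001 = 169
10111110 = 190
00010101 = 21
11011101 = 221
IP: 169.190.21.221


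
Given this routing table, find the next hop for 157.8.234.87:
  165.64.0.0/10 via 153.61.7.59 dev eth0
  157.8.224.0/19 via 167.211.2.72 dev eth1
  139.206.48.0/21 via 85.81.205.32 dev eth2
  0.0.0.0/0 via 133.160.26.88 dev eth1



Longest prefix match for 157.8.234.87:
  /10 165.64.0.0: no
  /19 157.8.224.0: MATCH
  /21 139.206.48.0: no
  /0 0.0.0.0: MATCH
Selected: next-hop 167.211.2.72 via eth1 (matched /19)


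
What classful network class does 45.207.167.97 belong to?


First octet: 45
Binary: 00101101
0xxxxxxx -> Class A (1-126)
Class A, default mask 255.0.0.0 (/8)


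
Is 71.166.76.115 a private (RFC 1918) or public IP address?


RFC 1918 private ranges:
  10.0.0.0/8 (10.0.0.0 - 10.255.255.255)
  172.16.0.0/12 (172.16.0.0 - 172.31.255.255)
  192.168.0.0/16 (192.168.0.0 - 192.168.255.255)
Public (not in any RFC 1918 range)


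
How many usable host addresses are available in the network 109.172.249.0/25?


Host bits = 32 - 25 = 7
Total addresses = 2^7 = 128
Usable = total - 2 (network and broadcast)
Usable hosts: 126


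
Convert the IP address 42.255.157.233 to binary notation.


42 = 00101010
255 = 11111111
157 = 10011101
233 = 11101001
Binary: 00101010.11111111.10011101.11101001


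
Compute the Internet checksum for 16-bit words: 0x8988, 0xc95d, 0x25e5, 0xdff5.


Sum all words (with carry folding):
+ 0x8988 = 0x8988
+ 0xc95d = 0x52e6
+ 0x25e5 = 0x78cb
+ 0xdff5 = 0x58c1
One's complement: ~0x58c1
Checksum = 0xa73e


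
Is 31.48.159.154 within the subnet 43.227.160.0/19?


Subnet network: 43.227.160.0
Test IP AND mask: 31.48.128.0
No, 31.48.159.154 is not in 43.227.160.0/19


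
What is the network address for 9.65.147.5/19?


IP:   00001001.01000001.10010011.00000101
Mask: 11111111.11111111.11100000.00000000
AND operation:
Net:  00001001.01000001.10000000.00000000
Network: 9.65.128.0/19


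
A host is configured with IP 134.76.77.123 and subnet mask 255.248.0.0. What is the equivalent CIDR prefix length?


Binary: 11111111.11111000.00000000.00000000
Count leading 1s
Prefix: /13


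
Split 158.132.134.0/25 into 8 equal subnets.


New prefix = 25 + 3 = 28
Each subnet has 16 addresses
  158.132.134.0/28
  158.132.134.16/28
  158.132.134.32/28
  158.132.134.48/28
  158.132.134.64/28
  158.132.134.80/28
  158.132.134.96/28
  158.132.134.112/28
Subnets: 158.132.134.0/28, 158.132.134.16/28, 158.132.134.32/28, 158.132.134.48/28, 158.132.134.64/28, 158.132.134.80/28, 158.132.134.96/28, 158.132.134.112/28


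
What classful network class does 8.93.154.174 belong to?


First octet: 8
Binary: 00001000
0xxxxxxx -> Class A (1-126)
Class A, default mask 255.0.0.0 (/8)


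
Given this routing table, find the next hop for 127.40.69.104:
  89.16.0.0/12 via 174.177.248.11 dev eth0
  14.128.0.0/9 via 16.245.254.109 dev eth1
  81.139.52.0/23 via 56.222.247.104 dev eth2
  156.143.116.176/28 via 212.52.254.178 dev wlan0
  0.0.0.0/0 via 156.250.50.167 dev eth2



Longest prefix match for 127.40.69.104:
  /12 89.16.0.0: no
  /9 14.128.0.0: no
  /23 81.139.52.0: no
  /28 156.143.116.176: no
  /0 0.0.0.0: MATCH
Selected: next-hop 156.250.50.167 via eth2 (matched /0)


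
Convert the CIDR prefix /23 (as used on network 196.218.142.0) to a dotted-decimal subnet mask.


/23 means 23 network bits, 9 host bits
Binary: 11111111111111111111111000000000
Mask: 255.255.254.0


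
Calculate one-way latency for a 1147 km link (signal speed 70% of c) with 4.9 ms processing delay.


Speed = 0.7 * 3e5 km/s = 210000 km/s
Propagation delay = 1147 / 210000 = 0.0055 s = 5.4619 ms
Processing delay = 4.9 ms
Total one-way latency = 10.3619 ms


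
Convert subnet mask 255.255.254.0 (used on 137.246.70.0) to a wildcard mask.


Subnet mask: 255.255.254.0
Wildcard = 255.255.255.255 - subnet mask
255 - 255 = 0
255 - 255 = 0
255 - 254 = 1
255 - 0 = 255
Wildcard: 0.0.1.255
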